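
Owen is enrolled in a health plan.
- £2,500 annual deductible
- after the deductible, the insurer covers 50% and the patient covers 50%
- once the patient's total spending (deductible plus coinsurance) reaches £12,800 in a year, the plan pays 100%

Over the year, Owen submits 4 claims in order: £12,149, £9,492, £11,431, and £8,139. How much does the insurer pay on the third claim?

£10,701.50

Claim 1 (£12,149): deductible takes £2,500, £9,649 remains; patient's 50% is £4,824.50. Patient pays £7,324.50; OOP now £7,324.50. Plan pays £12,149 − £7,324.50 = £4,824.50.
Claim 2 (£9,492): deductible already satisfied, so patient's share is 50% × £9,492 = £4,746. Cost to patient: £4,746. OOP to date £12,070.50. Insurer: £9,492 − £4,746 = £4,746.
Claim 3 (£11,431): 50% coinsurance on £11,431 = £5,715.50. Adding that to £12,070.50 gives £17,786, past the £12,800 cap; patient pays only £12,800 − £12,070.50 = £729.50. Insurer: £11,431 − £729.50 = £10,701.50.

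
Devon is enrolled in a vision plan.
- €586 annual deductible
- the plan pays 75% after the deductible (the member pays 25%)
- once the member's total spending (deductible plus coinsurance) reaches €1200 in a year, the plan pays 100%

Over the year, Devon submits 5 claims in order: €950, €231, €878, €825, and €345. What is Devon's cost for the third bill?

€219.50

Claim 1 (€950): €586 finishes the deductible; €364 goes to coinsurance; coinsurance €364 × 25% = €91. Member pays €677; OOP now €677.
Claim 2 (€231): 25% coinsurance on €231 = €57.75. Cost to member: €57.75. OOP to date €734.75.
Claim 3 (€878): deductible already satisfied, so member's share is 25% × €878 = €219.50. Member pays €219.50; OOP now €954.25.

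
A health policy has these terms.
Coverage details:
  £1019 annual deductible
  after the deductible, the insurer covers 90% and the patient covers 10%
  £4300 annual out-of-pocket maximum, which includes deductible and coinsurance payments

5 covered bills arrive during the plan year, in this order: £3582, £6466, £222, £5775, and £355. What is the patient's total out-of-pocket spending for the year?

£2557.10

Claim 1 — £3582: £1019 to deductible, leaving £2563; coinsurance £2563 × 10% = £256.30. Patient pays £1275.30; OOP now £1275.30.
Claim 2 — £6466: deductible already satisfied, so patient's share is 10% × £6466 = £646.60. Patient owes £646.60 (running OOP £1921.90).
Claim 3 — £222: deductible already satisfied, so patient's share is 10% × £222 = £22.20. Cost to patient: £22.20. OOP to date £1944.10.
Claim 4 — £5775: deductible met; 10% of £5775 = £577.50. Cost to patient: £577.50. OOP to date £2521.60.
Claim 5 — £355: deductible already satisfied, so patient's share is 10% × £355 = £35.50. Patient owes £35.50 (running OOP £2557.10).
Total paid by the patient: £1275.30 + £646.60 + £22.20 + £577.50 + £35.50 = £2557.10.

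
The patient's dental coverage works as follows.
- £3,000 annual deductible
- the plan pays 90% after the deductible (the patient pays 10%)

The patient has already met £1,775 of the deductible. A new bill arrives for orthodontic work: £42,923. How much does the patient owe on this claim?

£5,394.80

Remaining deductible: £3,000 − £1,775 = £1,225.
The remaining £41,698 (= £42,923 − £1,225) moves to coinsurance.
10% of £41,698 = £4,169.80 falls to the patient.
That puts the patient's cost at £1,225 + £4,169.80 = £5,394.80.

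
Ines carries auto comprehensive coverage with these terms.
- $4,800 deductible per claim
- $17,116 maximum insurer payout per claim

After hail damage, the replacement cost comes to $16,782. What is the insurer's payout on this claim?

Less the $4,800 deductible: $16,782 − $4,800 = $11,982.
$11,982 ≤ $17,116, so the limit doesn't bind; insurer pays $11,982.

$11,982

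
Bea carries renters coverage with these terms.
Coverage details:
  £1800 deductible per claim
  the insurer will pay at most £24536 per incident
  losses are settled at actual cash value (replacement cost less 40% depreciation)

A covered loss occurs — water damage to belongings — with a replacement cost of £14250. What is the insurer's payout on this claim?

At 40% depreciation, ACV = £14250 − £5700 = £8550.
Subtract the deductible: £8550 − £1800 = £6750.
That's under the £24536 cap, so the insurer reimburses the full £6750.

£6750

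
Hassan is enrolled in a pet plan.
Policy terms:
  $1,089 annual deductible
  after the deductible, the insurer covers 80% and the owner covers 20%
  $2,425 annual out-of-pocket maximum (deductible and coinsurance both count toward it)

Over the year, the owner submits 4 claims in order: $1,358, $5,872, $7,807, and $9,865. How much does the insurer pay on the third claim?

Bill 1, $1,358: $1,089 to deductible, leaving $269; coinsurance $269 × 20% = $53.80. Cost to owner: $1,142.80. OOP to date $1,142.80. Insurer: $1,358 − $1,142.80 = $215.20.
Bill 2, $5,872: deductible met; 20% of $5,872 = $1,174.40. Cost to owner: $1,174.40. OOP to date $2,317.20. Plan pays $5,872 − $1,174.40 = $4,697.60.
Bill 3, $7,807: deductible met; 20% of $7,807 = $1,561.40. Adding that to $2,317.20 gives $3,878.60, past the $2,425 cap; owner pays only $2,425 − $2,317.20 = $107.80. Plan pays $7,807 − $107.80 = $7,699.20.

$7,699.20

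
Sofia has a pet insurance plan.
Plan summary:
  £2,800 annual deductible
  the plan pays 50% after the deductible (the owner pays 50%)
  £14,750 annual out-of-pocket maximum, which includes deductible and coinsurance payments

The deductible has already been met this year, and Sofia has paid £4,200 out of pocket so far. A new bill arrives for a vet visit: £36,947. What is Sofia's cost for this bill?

£10,550

With the deductible met, the entire £36,947 is subject to coinsurance.
50% of £36,947 = £18,473.50 falls to the owner.
Year-to-date out-of-pocket would reach £4,200 + £18,473.50 = £22,673.50, above the £14,750 maximum, so the owner pays only £14,750 − £4,200 = £10,550.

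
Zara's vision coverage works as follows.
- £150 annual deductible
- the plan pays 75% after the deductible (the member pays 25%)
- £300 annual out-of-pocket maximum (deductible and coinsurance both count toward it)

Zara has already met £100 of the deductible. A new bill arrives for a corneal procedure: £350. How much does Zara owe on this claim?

£100 of the £150 deductible is already met, leaving £50.
The remaining £300 (= £350 − £50) moves to coinsurance.
Member's 25% share of £300 is £75.
Member responsibility before any cap: £50 + £75 = £125.
Year-to-date out-of-pocket becomes £100 + £125 = £225, still under the £300 maximum, so no cap applies.

£125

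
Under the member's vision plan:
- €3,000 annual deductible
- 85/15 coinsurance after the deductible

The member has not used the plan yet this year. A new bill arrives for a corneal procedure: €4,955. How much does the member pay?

€3,293.25

Deductible not yet touched, so the first €3,000 of the bill goes to the deductible.
The remaining €1,955 (= €4,955 − €3,000) moves to coinsurance.
15% of €1,955 = €293.25 falls to the member.
That puts the member's cost at €3,000 + €293.25 = €3,293.25.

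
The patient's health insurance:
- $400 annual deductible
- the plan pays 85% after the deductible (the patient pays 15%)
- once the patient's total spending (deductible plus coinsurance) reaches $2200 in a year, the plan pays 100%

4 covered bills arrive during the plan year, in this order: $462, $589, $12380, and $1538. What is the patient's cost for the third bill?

$1702.35

Bill 1, $462: $400 finishes the deductible; $62 goes to coinsurance; 15% of $62 = $9.30. Cost to patient: $409.30. OOP to date $409.30.
Bill 2, $589: deductible met; 15% of $589 = $88.35. Patient owes $88.35 (running OOP $497.65).
Bill 3, $12380: deductible met; 15% of $12380 = $1857. Adding that to $497.65 gives $2354.65, past the $2200 cap; patient pays only $2200 − $497.65 = $1702.35.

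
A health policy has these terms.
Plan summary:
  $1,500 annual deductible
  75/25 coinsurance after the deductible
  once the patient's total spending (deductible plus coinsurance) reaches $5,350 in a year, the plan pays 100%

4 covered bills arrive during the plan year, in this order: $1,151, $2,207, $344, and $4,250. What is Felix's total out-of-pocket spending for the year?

Bill 1, $1,151: entire amount goes to the deductible. Patient pays $1,151; OOP now $1,151.
Bill 2, $2,207: $349 to deductible, leaving $1,858; patient's 25% is $464.50. Cost to patient: $813.50. OOP to date $1,964.50.
Bill 3, $344: deductible already satisfied, so patient's share is 25% × $344 = $86. Cost to patient: $86. OOP to date $2,050.50.
Bill 4, $4,250: deductible already satisfied, so patient's share is 25% × $4,250 = $1,062.50. Cost to patient: $1,062.50. OOP to date $3,113.
Total paid by the patient: $1,151 + $813.50 + $86 + $1,062.50 = $3,113.

$3,113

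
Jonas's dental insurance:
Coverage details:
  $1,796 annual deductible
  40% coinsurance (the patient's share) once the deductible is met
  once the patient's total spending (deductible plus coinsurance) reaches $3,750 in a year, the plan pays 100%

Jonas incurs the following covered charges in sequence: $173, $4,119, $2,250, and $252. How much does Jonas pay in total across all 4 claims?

Claim 1 ($173): entire amount goes to the deductible. Patient owes $173 (running OOP $173).
Claim 2 ($4,119): $1,623 finishes the deductible; $2,496 goes to coinsurance; 40% of $2,496 = $998.40. Patient pays $2,621.40; OOP now $2,794.40.
Claim 3 ($2,250): deductible already satisfied, so patient's share is 40% × $2,250 = $900. Patient owes $900 (running OOP $3,694.40).
Claim 4 ($252): deductible already satisfied, so patient's share is 40% × $252 = $100.80. Adding that to $3,694.40 gives $3,795.20, past the $3,750 cap; patient pays only $3,750 − $3,694.40 = $55.60.
Summing the patient's payments: $173 + $2,621.40 + $900 + $55.60 = $3,750.

$3,750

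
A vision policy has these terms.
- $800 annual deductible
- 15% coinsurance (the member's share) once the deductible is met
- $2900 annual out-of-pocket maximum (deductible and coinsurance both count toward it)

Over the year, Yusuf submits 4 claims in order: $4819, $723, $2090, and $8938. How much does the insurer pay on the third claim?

$1776.50

Bill 1, $4819: $800 to deductible, leaving $4019; coinsurance $4019 × 15% = $602.85. Member owes $1402.85 (running OOP $1402.85). Insurer: $4819 − $1402.85 = $3416.15.
Bill 2, $723: 15% coinsurance on $723 = $108.45. Cost to member: $108.45. OOP to date $1511.30. Plan pays $723 − $108.45 = $614.55.
Bill 3, $2090: 15% coinsurance on $2090 = $313.50. Member owes $313.50 (running OOP $1824.80). Insurer: $2090 − $313.50 = $1776.50.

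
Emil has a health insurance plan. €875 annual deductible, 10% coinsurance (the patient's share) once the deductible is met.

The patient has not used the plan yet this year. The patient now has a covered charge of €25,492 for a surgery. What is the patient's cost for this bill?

The full €875 deductible is still open; €875 of this bill applies to it.
The remaining €24,617 (= €25,492 − €875) moves to coinsurance.
Coinsurance: €24,617 × 10% = €2,461.70.
So the patient owes €875 + €2,461.70 = €3,336.70.

€3,336.70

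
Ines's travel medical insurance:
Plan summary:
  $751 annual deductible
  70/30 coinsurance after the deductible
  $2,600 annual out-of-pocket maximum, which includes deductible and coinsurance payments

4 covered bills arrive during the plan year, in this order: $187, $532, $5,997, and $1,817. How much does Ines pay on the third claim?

$1,821.50

Claim 1 ($187): all of it applies to the deductible. Traveler pays $187; OOP now $187.
Claim 2 ($532): entire amount goes to the deductible. Cost to traveler: $532. OOP to date $719.
Claim 3 ($5,997): deductible takes $32, $5,965 remains; 30% of $5,965 = $1,789.50. Cost to traveler: $1,821.50. OOP to date $2,540.50.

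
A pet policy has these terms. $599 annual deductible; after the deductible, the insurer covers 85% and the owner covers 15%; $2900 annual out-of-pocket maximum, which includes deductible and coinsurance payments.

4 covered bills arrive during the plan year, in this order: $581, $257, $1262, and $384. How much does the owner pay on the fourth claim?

$57.60

Claim 1 — $581: all of it applies to the deductible. Cost to owner: $581. OOP to date $581.
Claim 2 — $257: $18 to deductible, leaving $239; owner's 15% is $35.85. Owner pays $53.85; OOP now $634.85.
Claim 3 — $1262: 15% coinsurance on $1262 = $189.30. Owner owes $189.30 (running OOP $824.15).
Claim 4 — $384: deductible met; 15% of $384 = $57.60. Cost to owner: $57.60. OOP to date $881.75.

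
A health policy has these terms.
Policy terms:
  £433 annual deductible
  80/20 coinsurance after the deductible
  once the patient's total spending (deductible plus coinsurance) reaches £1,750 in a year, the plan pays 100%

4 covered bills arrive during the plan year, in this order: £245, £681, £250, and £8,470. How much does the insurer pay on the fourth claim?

Claim 1 (£245): all of it applies to the deductible. Patient pays £245; OOP now £245. Insurer: £245 − £245 = £0.
Claim 2 (£681): £188 finishes the deductible; £493 goes to coinsurance; coinsurance £493 × 20% = £98.60. Patient owes £286.60 (running OOP £531.60). Plan pays £681 − £286.60 = £394.40.
Claim 3 (£250): 20% coinsurance on £250 = £50. Patient owes £50 (running OOP £581.60). Plan pays £250 − £50 = £200.
Claim 4 (£8,470): deductible met; 20% of £8,470 = £1,694. That would push OOP to £2,275.60, over the £1,750 cap, so patient pays £1,750 − £581.60 = £1,168.40. Plan pays £8,470 − £1,168.40 = £7,301.60.

£7,301.60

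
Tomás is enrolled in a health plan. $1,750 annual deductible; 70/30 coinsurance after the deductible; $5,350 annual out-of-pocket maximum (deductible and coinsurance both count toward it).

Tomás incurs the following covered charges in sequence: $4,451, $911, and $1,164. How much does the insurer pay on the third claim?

$814.80

Claim 1 ($4,451): deductible takes $1,750, $2,701 remains; 30% of $2,701 = $810.30. Patient pays $2,560.30; OOP now $2,560.30. Plan pays $4,451 − $2,560.30 = $1,890.70.
Claim 2 ($911): deductible met; 30% of $911 = $273.30. Cost to patient: $273.30. OOP to date $2,833.60. Insurer: $911 − $273.30 = $637.70.
Claim 3 ($1,164): deductible met; 30% of $1,164 = $349.20. Patient owes $349.20 (running OOP $3,182.80). Insurer: $1,164 − $349.20 = $814.80.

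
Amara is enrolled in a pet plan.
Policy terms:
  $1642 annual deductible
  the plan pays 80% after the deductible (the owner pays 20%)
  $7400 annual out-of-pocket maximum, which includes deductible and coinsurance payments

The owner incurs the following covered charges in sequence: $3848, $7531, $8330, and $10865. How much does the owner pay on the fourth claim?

$2144.60

Claim 1 — $3848: $1642 to deductible, leaving $2206; owner's 20% is $441.20. Owner pays $2083.20; OOP now $2083.20.
Claim 2 — $7531: deductible already satisfied, so owner's share is 20% × $7531 = $1506.20. Owner pays $1506.20; OOP now $3589.40.
Claim 3 — $8330: deductible met; 20% of $8330 = $1666. Owner owes $1666 (running OOP $5255.40).
Claim 4 — $10865: deductible met; 20% of $10865 = $2173. That would push OOP to $7428.40, over the $7400 cap, so owner pays $7400 − $5255.40 = $2144.60.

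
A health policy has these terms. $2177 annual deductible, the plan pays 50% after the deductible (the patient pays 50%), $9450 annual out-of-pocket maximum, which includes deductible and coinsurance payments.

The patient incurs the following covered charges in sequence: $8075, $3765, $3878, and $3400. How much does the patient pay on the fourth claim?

Claim 1 — $8075: $2177 finishes the deductible; $5898 goes to coinsurance; 50% of $5898 = $2949. Patient pays $5126; OOP now $5126.
Claim 2 — $3765: deductible met; 50% of $3765 = $1882.50. Patient owes $1882.50 (running OOP $7008.50).
Claim 3 — $3878: deductible already satisfied, so patient's share is 50% × $3878 = $1939. Patient pays $1939; OOP now $8947.50.
Claim 4 — $3400: deductible met; 50% of $3400 = $1700. That would push OOP to $10647.50, over the $9450 cap, so patient pays $9450 − $8947.50 = $502.50.

$502.50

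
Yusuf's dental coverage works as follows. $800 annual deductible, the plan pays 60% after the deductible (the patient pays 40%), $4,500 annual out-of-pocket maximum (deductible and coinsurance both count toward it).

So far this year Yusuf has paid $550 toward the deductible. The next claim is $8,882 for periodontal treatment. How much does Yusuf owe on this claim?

Deductible still to meet: $800 − $550 = $250.
After the $250 deductible portion, $8,882 − $250 = $8,632 is subject to coinsurance.
Patient's 40% share of $8,632 is $3,452.80.
Patient responsibility before any cap: $250 + $3,452.80 = $3,702.80.
Total out-of-pocket so far would be $550 + $3,702.80 = $4,252.80, below the $4,500 cap — no reduction.

$3,702.80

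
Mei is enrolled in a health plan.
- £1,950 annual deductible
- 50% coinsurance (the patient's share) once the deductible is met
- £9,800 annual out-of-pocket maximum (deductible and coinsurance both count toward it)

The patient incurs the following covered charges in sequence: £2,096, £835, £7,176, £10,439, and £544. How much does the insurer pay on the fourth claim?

Claim 1 — £2,096: £1,950 to deductible, leaving £146; coinsurance £146 × 50% = £73. Cost to patient: £2,023. OOP to date £2,023. Insurer: £2,096 − £2,023 = £73.
Claim 2 — £835: deductible already satisfied, so patient's share is 50% × £835 = £417.50. Patient pays £417.50; OOP now £2,440.50. Insurer: £835 − £417.50 = £417.50.
Claim 3 — £7,176: 50% coinsurance on £7,176 = £3,588. Patient owes £3,588 (running OOP £6,028.50). Plan pays £7,176 − £3,588 = £3,588.
Claim 4 — £10,439: deductible met; 50% of £10,439 = £5,219.50. Adding that to £6,028.50 gives £11,248, past the £9,800 cap; patient pays only £9,800 − £6,028.50 = £3,771.50. Plan pays £10,439 − £3,771.50 = £6,667.50.

£6,667.50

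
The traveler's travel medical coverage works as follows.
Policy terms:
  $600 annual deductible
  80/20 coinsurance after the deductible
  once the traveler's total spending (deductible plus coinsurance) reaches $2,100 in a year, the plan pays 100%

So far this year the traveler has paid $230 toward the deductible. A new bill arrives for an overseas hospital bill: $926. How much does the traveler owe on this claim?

$481.20

Deductible still to meet: $600 − $230 = $370.
The remaining $556 (= $926 − $370) moves to coinsurance.
Traveler's 20% share of $556 is $111.20.
So the traveler owes $370 + $111.20 = $481.20 before any cap.
Cumulative spending $230 + $481.20 = $711.20 stays under the $2,100 maximum.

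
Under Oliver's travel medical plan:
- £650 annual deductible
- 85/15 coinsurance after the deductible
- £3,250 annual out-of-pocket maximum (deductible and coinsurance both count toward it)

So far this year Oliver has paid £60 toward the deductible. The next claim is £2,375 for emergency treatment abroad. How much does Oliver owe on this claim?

Deductible still to meet: £650 − £60 = £590.
That leaves £2,375 − £590 = £1,785 for coinsurance.
Traveler's 15% share of £1,785 is £267.75.
Traveler responsibility before any cap: £590 + £267.75 = £857.75.
Total out-of-pocket so far would be £60 + £857.75 = £917.75, below the £3,250 cap — no reduction.

£857.75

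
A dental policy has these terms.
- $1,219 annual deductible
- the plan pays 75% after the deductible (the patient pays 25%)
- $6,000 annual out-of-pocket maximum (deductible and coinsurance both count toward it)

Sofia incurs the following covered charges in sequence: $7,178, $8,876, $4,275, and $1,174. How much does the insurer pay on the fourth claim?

Claim 1 — $7,178: deductible takes $1,219, $5,959 remains; 25% of $5,959 = $1,489.75. Patient pays $2,708.75; OOP now $2,708.75. Insurer: $7,178 − $2,708.75 = $4,469.25.
Claim 2 — $8,876: deductible met; 25% of $8,876 = $2,219. Patient owes $2,219 (running OOP $4,927.75). Plan pays $8,876 − $2,219 = $6,657.
Claim 3 — $4,275: 25% coinsurance on $4,275 = $1,068.75. Patient owes $1,068.75 (running OOP $5,996.50). Insurer: $4,275 − $1,068.75 = $3,206.25.
Claim 4 — $1,174: deductible met; 25% of $1,174 = $293.50. Adding that to $5,996.50 gives $6,290, past the $6,000 cap; patient pays only $6,000 − $5,996.50 = $3.50. Insurer: $1,174 − $3.50 = $1,170.50.

$1,170.50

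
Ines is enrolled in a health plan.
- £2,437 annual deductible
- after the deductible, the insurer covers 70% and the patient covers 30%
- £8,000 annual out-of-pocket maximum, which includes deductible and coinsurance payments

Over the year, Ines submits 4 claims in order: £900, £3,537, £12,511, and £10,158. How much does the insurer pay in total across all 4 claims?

£19,106

#1 (£900): entire amount goes to the deductible. Patient pays £900; OOP now £900. Insurer: £900 − £900 = £0.
#2 (£3,537): deductible takes £1,537, £2,000 remains; patient's 30% is £600. Patient owes £2,137 (running OOP £3,037). Insurer: £3,537 − £2,137 = £1,400.
#3 (£12,511): 30% coinsurance on £12,511 = £3,753.30. Patient pays £3,753.30; OOP now £6,790.30. Plan pays £12,511 − £3,753.30 = £8,757.70.
#4 (£10,158): deductible met; 30% of £10,158 = £3,047.40. OOP would hit £9,837.70 > £8,000, so the cap limits the patient to £8,000 − £6,790.30 = £1,209.70. Plan pays £10,158 − £1,209.70 = £8,948.30.
Insurer total = bills − patient's total = £27,106 − £8,000 = £19,106.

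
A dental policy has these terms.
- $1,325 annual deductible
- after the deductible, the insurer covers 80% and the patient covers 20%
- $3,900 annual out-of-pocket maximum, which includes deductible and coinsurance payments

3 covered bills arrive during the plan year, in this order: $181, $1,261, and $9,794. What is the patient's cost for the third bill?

Bill 1, $181: entire amount goes to the deductible. Patient pays $181; OOP now $181.
Bill 2, $1,261: $1,144 to deductible, leaving $117; coinsurance $117 × 20% = $23.40. Patient pays $1,167.40; OOP now $1,348.40.
Bill 3, $9,794: deductible already satisfied, so patient's share is 20% × $9,794 = $1,958.80. Patient pays $1,958.80; OOP now $3,307.20.

$1,958.80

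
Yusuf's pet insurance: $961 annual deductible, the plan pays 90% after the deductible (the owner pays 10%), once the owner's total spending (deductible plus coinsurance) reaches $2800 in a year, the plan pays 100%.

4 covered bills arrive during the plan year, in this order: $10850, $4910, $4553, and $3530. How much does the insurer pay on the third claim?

$4193.90

Claim 1 ($10850): $961 finishes the deductible; $9889 goes to coinsurance; 10% of $9889 = $988.90. Owner pays $1949.90; OOP now $1949.90. Insurer: $10850 − $1949.90 = $8900.10.
Claim 2 ($4910): 10% coinsurance on $4910 = $491. Owner owes $491 (running OOP $2440.90). Plan pays $4910 − $491 = $4419.
Claim 3 ($4553): deductible met; 10% of $4553 = $455.30. Adding that to $2440.90 gives $2896.20, past the $2800 cap; owner pays only $2800 − $2440.90 = $359.10. Plan pays $4553 − $359.10 = $4193.90.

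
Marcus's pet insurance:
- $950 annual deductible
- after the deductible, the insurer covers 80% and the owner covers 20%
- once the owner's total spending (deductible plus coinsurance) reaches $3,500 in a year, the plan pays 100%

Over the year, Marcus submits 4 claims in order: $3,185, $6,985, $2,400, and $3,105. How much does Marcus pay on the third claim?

#1 ($3,185): deductible takes $950, $2,235 remains; coinsurance $2,235 × 20% = $447. Cost to owner: $1,397. OOP to date $1,397.
#2 ($6,985): deductible met; 20% of $6,985 = $1,397. Owner pays $1,397; OOP now $2,794.
#3 ($2,400): 20% coinsurance on $2,400 = $480. Cost to owner: $480. OOP to date $3,274.

$480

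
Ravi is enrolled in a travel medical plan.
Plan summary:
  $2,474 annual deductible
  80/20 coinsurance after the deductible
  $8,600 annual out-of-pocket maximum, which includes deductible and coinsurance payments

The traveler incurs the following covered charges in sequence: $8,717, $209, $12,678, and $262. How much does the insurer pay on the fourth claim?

#1 ($8,717): $2,474 to deductible, leaving $6,243; 20% of $6,243 = $1,248.60. Cost to traveler: $3,722.60. OOP to date $3,722.60. Plan pays $8,717 − $3,722.60 = $4,994.40.
#2 ($209): 20% coinsurance on $209 = $41.80. Traveler owes $41.80 (running OOP $3,764.40). Insurer: $209 − $41.80 = $167.20.
#3 ($12,678): 20% coinsurance on $12,678 = $2,535.60. Traveler owes $2,535.60 (running OOP $6,300). Plan pays $12,678 − $2,535.60 = $10,142.40.
#4 ($262): deductible met; 20% of $262 = $52.40. Traveler pays $52.40; OOP now $6,352.40. Insurer: $262 − $52.40 = $209.60.

$209.60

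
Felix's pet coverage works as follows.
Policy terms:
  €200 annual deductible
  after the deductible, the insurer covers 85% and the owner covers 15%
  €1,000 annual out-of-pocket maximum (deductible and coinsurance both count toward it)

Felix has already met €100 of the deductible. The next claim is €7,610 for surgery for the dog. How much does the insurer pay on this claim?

€100 of the €200 deductible is already met, leaving €100.
That leaves €7,610 − €100 = €7,510 for coinsurance.
Coinsurance: €7,510 × 15% = €1,126.50.
So the owner owes €100 + €1,126.50 = €1,226.50 before any cap.
Year-to-date out-of-pocket would reach €100 + €1,226.50 = €1,326.50, above the €1,000 maximum, so the owner pays only €1,000 − €100 = €900.
Insurer pays the balance: €7,610 − €900 = €6,710.

€6,710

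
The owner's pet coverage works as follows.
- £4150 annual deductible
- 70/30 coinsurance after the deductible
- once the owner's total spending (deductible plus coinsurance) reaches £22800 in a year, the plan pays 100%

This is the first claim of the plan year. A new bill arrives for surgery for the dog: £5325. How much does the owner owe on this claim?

The full £4150 deductible is still open; £4150 of this bill applies to it.
After the £4150 deductible portion, £5325 − £4150 = £1175 is subject to coinsurance.
Owner's 30% share of £1175 is £352.50.
That puts the owner's cost at £4150 + £352.50 = £4502.50 before any cap.
Total out-of-pocket so far would be £0 + £4502.50 = £4502.50, below the £22800 cap — no reduction.

£4502.50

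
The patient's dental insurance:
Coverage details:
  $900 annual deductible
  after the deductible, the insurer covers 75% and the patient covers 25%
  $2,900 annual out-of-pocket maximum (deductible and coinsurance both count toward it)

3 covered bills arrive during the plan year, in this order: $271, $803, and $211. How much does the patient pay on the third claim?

Bill 1, $271: all of it applies to the deductible. Cost to patient: $271. OOP to date $271.
Bill 2, $803: $629 finishes the deductible; $174 goes to coinsurance; patient's 25% is $43.50. Cost to patient: $672.50. OOP to date $943.50.
Bill 3, $211: deductible already satisfied, so patient's share is 25% × $211 = $52.75. Patient pays $52.75; OOP now $996.25.

$52.75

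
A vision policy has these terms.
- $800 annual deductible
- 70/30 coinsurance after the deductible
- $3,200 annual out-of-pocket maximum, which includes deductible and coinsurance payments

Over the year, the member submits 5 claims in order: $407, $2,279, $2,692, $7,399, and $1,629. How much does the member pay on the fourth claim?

#1 ($407): all of it applies to the deductible. Member pays $407; OOP now $407.
#2 ($2,279): $393 finishes the deductible; $1,886 goes to coinsurance; member's 30% is $565.80. Member pays $958.80; OOP now $1,365.80.
#3 ($2,692): deductible already satisfied, so member's share is 30% × $2,692 = $807.60. Cost to member: $807.60. OOP to date $2,173.40.
#4 ($7,399): deductible already satisfied, so member's share is 30% × $7,399 = $2,219.70. OOP would hit $4,393.10 > $3,200, so the cap limits the member to $3,200 − $2,173.40 = $1,026.60.

$1,026.60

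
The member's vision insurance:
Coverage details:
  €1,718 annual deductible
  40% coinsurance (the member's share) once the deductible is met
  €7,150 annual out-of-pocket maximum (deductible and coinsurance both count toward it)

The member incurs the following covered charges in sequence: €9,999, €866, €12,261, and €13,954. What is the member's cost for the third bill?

Claim 1 — €9,999: €1,718 finishes the deductible; €8,281 goes to coinsurance; 40% of €8,281 = €3,312.40. Cost to member: €5,030.40. OOP to date €5,030.40.
Claim 2 — €866: deductible met; 40% of €866 = €346.40. Cost to member: €346.40. OOP to date €5,376.80.
Claim 3 — €12,261: deductible already satisfied, so member's share is 40% × €12,261 = €4,904.40. Adding that to €5,376.80 gives €10,281.20, past the €7,150 cap; member pays only €7,150 − €5,376.80 = €1,773.20.

€1,773.20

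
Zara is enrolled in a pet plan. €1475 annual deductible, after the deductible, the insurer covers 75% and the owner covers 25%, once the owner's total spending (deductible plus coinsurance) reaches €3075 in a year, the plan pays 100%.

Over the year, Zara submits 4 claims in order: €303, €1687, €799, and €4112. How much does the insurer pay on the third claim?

Claim 1 — €303: entire amount goes to the deductible. Owner pays €303; OOP now €303. Plan pays €303 − €303 = €0.
Claim 2 — €1687: €1172 to deductible, leaving €515; 25% of €515 = €128.75. Owner pays €1300.75; OOP now €1603.75. Insurer: €1687 − €1300.75 = €386.25.
Claim 3 — €799: 25% coinsurance on €799 = €199.75. Owner owes €199.75 (running OOP €1803.50). Plan pays €799 − €199.75 = €599.25.

€599.25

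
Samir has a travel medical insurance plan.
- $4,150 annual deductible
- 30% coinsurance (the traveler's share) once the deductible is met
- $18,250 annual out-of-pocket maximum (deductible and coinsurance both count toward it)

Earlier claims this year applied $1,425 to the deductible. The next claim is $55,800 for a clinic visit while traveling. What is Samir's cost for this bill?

$1,425 of the $4,150 deductible is already met, leaving $2,725.
The remaining $53,075 (= $55,800 − $2,725) moves to coinsurance.
Coinsurance: $53,075 × 30% = $15,922.50.
That puts the traveler's cost at $2,725 + $15,922.50 = $18,647.50 before any cap.
Adding $18,647.50 to the $1,425 already spent would give $20,072.50, which exceeds the $18,250 cap; the traveler pays just $18,250 − $1,425 = $16,825.

$16,825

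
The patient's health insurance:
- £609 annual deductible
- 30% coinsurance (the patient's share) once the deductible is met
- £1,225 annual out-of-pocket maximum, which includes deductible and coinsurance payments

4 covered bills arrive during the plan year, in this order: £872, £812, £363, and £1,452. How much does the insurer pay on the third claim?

£254.10

Claim 1 — £872: £609 to deductible, leaving £263; 30% of £263 = £78.90. Cost to patient: £687.90. OOP to date £687.90. Plan pays £872 − £687.90 = £184.10.
Claim 2 — £812: deductible met; 30% of £812 = £243.60. Patient pays £243.60; OOP now £931.50. Insurer: £812 − £243.60 = £568.40.
Claim 3 — £363: 30% coinsurance on £363 = £108.90. Patient owes £108.90 (running OOP £1,040.40). Insurer: £363 − £108.90 = £254.10.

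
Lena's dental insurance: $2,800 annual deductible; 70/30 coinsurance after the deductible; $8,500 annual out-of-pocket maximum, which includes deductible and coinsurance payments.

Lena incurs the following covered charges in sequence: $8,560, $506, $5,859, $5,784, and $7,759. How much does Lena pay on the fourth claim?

$1,735.20

#1 ($8,560): deductible takes $2,800, $5,760 remains; 30% of $5,760 = $1,728. Patient owes $4,528 (running OOP $4,528).
#2 ($506): deductible met; 30% of $506 = $151.80. Patient owes $151.80 (running OOP $4,679.80).
#3 ($5,859): deductible already satisfied, so patient's share is 30% × $5,859 = $1,757.70. Patient pays $1,757.70; OOP now $6,437.50.
#4 ($5,784): deductible already satisfied, so patient's share is 30% × $5,784 = $1,735.20. Patient pays $1,735.20; OOP now $8,172.70.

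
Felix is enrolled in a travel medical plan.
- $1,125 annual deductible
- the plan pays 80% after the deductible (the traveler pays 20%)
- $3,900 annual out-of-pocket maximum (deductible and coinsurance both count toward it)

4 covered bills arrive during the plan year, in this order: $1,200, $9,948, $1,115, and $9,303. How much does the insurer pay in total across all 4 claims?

Claim 1 — $1,200: $1,125 finishes the deductible; $75 goes to coinsurance; traveler's 20% is $15. Cost to traveler: $1,140. OOP to date $1,140. Plan pays $1,200 − $1,140 = $60.
Claim 2 — $9,948: deductible already satisfied, so traveler's share is 20% × $9,948 = $1,989.60. Traveler owes $1,989.60 (running OOP $3,129.60). Plan pays $9,948 − $1,989.60 = $7,958.40.
Claim 3 — $1,115: 20% coinsurance on $1,115 = $223. Traveler owes $223 (running OOP $3,352.60). Insurer: $1,115 − $223 = $892.
Claim 4 — $9,303: deductible already satisfied, so traveler's share is 20% × $9,303 = $1,860.60. That would push OOP to $5,213.20, over the $3,900 cap, so traveler pays $3,900 − $3,352.60 = $547.40. Plan pays $9,303 − $547.40 = $8,755.60.
Insurer total: $60 + $7,958.40 + $892 + $8,755.60 = $17,666.

$17,666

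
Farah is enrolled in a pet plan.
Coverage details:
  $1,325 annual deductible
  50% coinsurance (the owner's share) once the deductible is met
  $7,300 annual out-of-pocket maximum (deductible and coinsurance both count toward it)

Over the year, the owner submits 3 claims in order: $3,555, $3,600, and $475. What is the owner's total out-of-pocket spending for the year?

#1 ($3,555): $1,325 to deductible, leaving $2,230; owner's 50% is $1,115. Owner owes $2,440 (running OOP $2,440).
#2 ($3,600): 50% coinsurance on $3,600 = $1,800. Owner owes $1,800 (running OOP $4,240).
#3 ($475): deductible already satisfied, so owner's share is 50% × $475 = $237.50. Owner owes $237.50 (running OOP $4,477.50).
Total paid by the owner: $2,440 + $1,800 + $237.50 = $4,477.50.

$4,477.50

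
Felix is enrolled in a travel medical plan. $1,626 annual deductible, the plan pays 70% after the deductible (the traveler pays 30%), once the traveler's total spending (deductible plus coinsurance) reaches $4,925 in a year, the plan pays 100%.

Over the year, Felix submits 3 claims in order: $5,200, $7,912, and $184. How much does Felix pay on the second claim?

Claim 1 — $5,200: deductible takes $1,626, $3,574 remains; traveler's 30% is $1,072.20. Traveler owes $2,698.20 (running OOP $2,698.20).
Claim 2 — $7,912: deductible met; 30% of $7,912 = $2,373.60. That would push OOP to $5,071.80, over the $4,925 cap, so traveler pays $4,925 − $2,698.20 = $2,226.80.

$2,226.80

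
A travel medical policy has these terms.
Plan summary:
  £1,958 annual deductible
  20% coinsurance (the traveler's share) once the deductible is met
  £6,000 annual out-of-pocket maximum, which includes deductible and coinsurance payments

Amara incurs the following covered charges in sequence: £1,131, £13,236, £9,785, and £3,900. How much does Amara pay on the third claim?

Bill 1, £1,131: fully absorbed by the deductible. Traveler pays £1,131; OOP now £1,131.
Bill 2, £13,236: deductible takes £827, £12,409 remains; 20% of £12,409 = £2,481.80. Traveler pays £3,308.80; OOP now £4,439.80.
Bill 3, £9,785: deductible already satisfied, so traveler's share is 20% × £9,785 = £1,957. That would push OOP to £6,396.80, over the £6,000 cap, so traveler pays £6,000 − £4,439.80 = £1,560.20.

£1,560.20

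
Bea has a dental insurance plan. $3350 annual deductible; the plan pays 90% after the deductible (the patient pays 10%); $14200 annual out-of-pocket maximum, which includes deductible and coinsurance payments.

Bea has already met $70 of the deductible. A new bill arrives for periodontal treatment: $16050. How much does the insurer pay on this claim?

$11493

$70 of the $3350 deductible is already met, leaving $3280.
The remaining $12770 (= $16050 − $3280) moves to coinsurance.
Coinsurance: $12770 × 10% = $1277.
Patient responsibility before any cap: $3280 + $1277 = $4557.
Total out-of-pocket so far would be $70 + $4557 = $4627, below the $14200 cap — no reduction.
The plan picks up $16050 − $4557 = $11493.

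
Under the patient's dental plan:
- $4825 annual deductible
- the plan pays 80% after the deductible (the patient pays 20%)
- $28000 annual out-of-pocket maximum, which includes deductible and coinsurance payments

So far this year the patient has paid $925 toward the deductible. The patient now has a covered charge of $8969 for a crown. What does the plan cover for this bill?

Deductible still to meet: $4825 − $925 = $3900.
The remaining $5069 (= $8969 − $3900) moves to coinsurance.
Patient's 20% share of $5069 is $1013.80.
So the patient owes $3900 + $1013.80 = $4913.80 before any cap.
Total out-of-pocket so far would be $925 + $4913.80 = $5838.80, below the $28000 cap — no reduction.
The insurer covers the remainder: $8969 − $4913.80 = $4055.20.

$4055.20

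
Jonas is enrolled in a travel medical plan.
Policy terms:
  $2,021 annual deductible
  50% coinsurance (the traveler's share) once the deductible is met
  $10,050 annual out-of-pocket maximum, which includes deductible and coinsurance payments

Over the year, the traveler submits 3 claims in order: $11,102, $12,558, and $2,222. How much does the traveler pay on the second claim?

Claim 1 — $11,102: $2,021 to deductible, leaving $9,081; coinsurance $9,081 × 50% = $4,540.50. Traveler owes $6,561.50 (running OOP $6,561.50).
Claim 2 — $12,558: deductible met; 50% of $12,558 = $6,279. OOP would hit $12,840.50 > $10,050, so the cap limits the traveler to $10,050 − $6,561.50 = $3,488.50.

$3,488.50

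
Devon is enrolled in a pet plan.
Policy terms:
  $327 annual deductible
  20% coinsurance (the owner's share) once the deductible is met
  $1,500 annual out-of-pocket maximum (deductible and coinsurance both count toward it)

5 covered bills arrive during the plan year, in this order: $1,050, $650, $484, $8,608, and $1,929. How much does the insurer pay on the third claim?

Bill 1, $1,050: $327 finishes the deductible; $723 goes to coinsurance; 20% of $723 = $144.60. Cost to owner: $471.60. OOP to date $471.60. Plan pays $1,050 − $471.60 = $578.40.
Bill 2, $650: deductible already satisfied, so owner's share is 20% × $650 = $130. Cost to owner: $130. OOP to date $601.60. Plan pays $650 − $130 = $520.
Bill 3, $484: 20% coinsurance on $484 = $96.80. Owner pays $96.80; OOP now $698.40. Insurer: $484 − $96.80 = $387.20.

$387.20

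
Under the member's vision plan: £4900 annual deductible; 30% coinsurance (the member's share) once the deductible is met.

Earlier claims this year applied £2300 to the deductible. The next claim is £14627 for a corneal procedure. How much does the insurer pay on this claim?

£8418.90

Deductible still to meet: £4900 − £2300 = £2600.
That leaves £14627 − £2600 = £12027 for coinsurance.
Member's 30% share of £12027 is £3608.10.
So the member owes £2600 + £3608.10 = £6208.10.
The insurer covers the remainder: £14627 − £6208.10 = £8418.90.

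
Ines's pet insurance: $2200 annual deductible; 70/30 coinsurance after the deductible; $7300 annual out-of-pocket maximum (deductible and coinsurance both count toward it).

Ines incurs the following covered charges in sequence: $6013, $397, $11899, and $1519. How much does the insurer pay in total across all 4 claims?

$12528

#1 ($6013): $2200 to deductible, leaving $3813; coinsurance $3813 × 30% = $1143.90. Owner pays $3343.90; OOP now $3343.90. Insurer: $6013 − $3343.90 = $2669.10.
#2 ($397): 30% coinsurance on $397 = $119.10. Cost to owner: $119.10. OOP to date $3463. Plan pays $397 − $119.10 = $277.90.
#3 ($11899): deductible already satisfied, so owner's share is 30% × $11899 = $3569.70. Cost to owner: $3569.70. OOP to date $7032.70. Insurer: $11899 − $3569.70 = $8329.30.
#4 ($1519): 30% coinsurance on $1519 = $455.70. OOP would hit $7488.40 > $7300, so the cap limits the owner to $7300 − $7032.70 = $267.30. Plan pays $1519 − $267.30 = $1251.70.
Insurer total = bills − owner's total = $19828 − $7300 = $12528.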